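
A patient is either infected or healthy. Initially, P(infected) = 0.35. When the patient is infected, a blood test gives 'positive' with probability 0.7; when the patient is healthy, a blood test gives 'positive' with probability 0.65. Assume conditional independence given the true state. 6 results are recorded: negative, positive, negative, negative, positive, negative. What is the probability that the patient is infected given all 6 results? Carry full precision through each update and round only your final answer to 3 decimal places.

After 'negative': P(infected) = 0.3·0.3500 / (0.3·0.3500 + 0.35·0.6500) ≈ 0.3158
After 'positive': P(infected) = 0.7·0.3158 / (0.7·0.3158 + 0.65·0.6842) ≈ 0.3320
After 'negative': P(infected) = 0.3·0.3320 / (0.3·0.3320 + 0.35·0.6680) ≈ 0.2988
After 'negative': P(infected) = 0.3·0.2988 / (0.3·0.2988 + 0.35·0.7012) ≈ 0.2675
After 'positive': P(infected) = 0.7·0.2675 / (0.7·0.2675 + 0.65·0.7325) ≈ 0.2823
After 'negative': P(infected) = 0.3·0.2823 / (0.3·0.2823 + 0.35·0.7177) ≈ 0.2521

0.252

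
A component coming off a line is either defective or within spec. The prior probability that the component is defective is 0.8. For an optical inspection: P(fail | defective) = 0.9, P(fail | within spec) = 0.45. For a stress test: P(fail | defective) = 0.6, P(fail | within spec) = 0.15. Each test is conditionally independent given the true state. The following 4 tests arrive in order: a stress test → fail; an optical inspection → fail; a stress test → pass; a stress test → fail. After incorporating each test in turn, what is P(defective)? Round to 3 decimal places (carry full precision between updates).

0.984

After a stress test='fail': P(defective) = 0.6·0.8000 / (0.6·0.8000 + 0.15·0.2000) ≈ 0.9412
After an optical inspection='fail': P(defective) = 0.9·0.9412 / (0.9·0.9412 + 0.45·0.0588) ≈ 0.9697
After a stress test='pass': P(defective) = 0.4·0.9697 / (0.4·0.9697 + 0.85·0.0303) ≈ 0.9377
After a stress test='fail': P(defective) = 0.6·0.9377 / (0.6·0.9377 + 0.15·0.0623) ≈ 0.9837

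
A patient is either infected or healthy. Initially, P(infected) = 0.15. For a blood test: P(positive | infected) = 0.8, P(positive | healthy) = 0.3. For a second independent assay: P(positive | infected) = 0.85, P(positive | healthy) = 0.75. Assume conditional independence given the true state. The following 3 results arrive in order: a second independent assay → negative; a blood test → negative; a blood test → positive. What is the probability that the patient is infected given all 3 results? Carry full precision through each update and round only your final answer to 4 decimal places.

After a second independent assay='negative': P(infected) = 0.15·0.1500 / (0.15·0.1500 + 0.25·0.8500) ≈ 0.0957
After a blood test='negative': P(infected) = 0.2·0.0957 / (0.2·0.0957 + 0.7·0.9043) ≈ 0.0294
After a blood test='positive': P(infected) = 0.8·0.0294 / (0.8·0.0294 + 0.3·0.9706) ≈ 0.0747

0.0747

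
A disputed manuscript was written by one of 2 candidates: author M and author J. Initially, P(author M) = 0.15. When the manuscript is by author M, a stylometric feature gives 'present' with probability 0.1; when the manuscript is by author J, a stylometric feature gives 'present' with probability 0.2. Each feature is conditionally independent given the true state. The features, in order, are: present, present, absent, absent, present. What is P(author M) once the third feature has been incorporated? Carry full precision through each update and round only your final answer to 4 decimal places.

After 'present': P(author M) = 0.1·0.1500 / (0.1·0.1500 + 0.2·0.8500) ≈ 0.0811
After 'present': P(author M) = 0.1·0.0811 / (0.1·0.0811 + 0.2·0.9189) ≈ 0.0423
After 'absent': P(author M) = 0.9·0.0423 / (0.9·0.0423 + 0.8·0.9577) ≈ 0.0473

0.0473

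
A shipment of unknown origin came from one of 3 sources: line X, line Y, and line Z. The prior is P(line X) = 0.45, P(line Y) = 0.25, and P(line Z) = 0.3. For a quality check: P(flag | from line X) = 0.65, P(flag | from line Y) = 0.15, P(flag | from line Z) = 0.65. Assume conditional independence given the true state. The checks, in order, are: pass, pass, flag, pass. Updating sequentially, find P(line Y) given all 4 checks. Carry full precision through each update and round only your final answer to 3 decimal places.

0.524

After 'pass': normaliser = 0.35·0.4500 + 0.85·0.2500 + 0.35·0.3000; P(line X) ≈ 0.3316, P(line Y) ≈ 0.4474, P(line Z) ≈ 0.2211
After 'pass': normaliser = 0.35·0.3316 + 0.85·0.4474 + 0.35·0.2211; P(line X) ≈ 0.2023, P(line Y) ≈ 0.6628, P(line Z) ≈ 0.1349
After 'flag': normaliser = 0.65·0.2023 + 0.15·0.6628 + 0.65·0.1349; P(line X) ≈ 0.4127, P(line Y) ≈ 0.3121, P(line Z) ≈ 0.2752
After 'pass': normaliser = 0.35·0.4127 + 0.85·0.3121 + 0.35·0.2752; P(line X) ≈ 0.2855, P(line Y) ≈ 0.5242, P(line Z) ≈ 0.1903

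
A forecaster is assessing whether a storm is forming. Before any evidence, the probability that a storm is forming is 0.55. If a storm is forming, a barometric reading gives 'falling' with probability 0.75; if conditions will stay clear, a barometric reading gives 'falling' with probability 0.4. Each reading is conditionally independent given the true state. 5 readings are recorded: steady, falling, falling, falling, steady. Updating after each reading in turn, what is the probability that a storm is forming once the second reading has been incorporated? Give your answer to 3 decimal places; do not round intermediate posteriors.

Each posterior becomes the prior for the next update.
After 'steady': P(storm) = 0.25·0.5500 / (0.25·0.5500 + 0.6·0.4500) ≈ 0.3374
After 'falling': P(storm) = 0.75·0.3374 / (0.75·0.3374 + 0.4·0.6626) ≈ 0.4885

0.488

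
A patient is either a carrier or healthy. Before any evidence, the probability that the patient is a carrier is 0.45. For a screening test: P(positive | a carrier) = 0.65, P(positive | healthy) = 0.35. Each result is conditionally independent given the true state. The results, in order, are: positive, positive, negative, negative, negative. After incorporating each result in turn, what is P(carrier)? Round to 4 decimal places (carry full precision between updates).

After 'positive': P(carrier) = 0.65·0.4500 / (0.65·0.4500 + 0.35·0.5500) ≈ 0.6031
After 'positive': P(carrier) = 0.65·0.6031 / (0.65·0.6031 + 0.35·0.3969) ≈ 0.7383
After 'negative': P(carrier) = 0.35·0.7383 / (0.35·0.7383 + 0.65·0.2617) ≈ 0.6031
After 'negative': P(carrier) = 0.35·0.6031 / (0.35·0.6031 + 0.65·0.3969) ≈ 0.4500
After 'negative': P(carrier) = 0.35·0.4500 / (0.35·0.4500 + 0.65·0.5500) ≈ 0.3058

0.3058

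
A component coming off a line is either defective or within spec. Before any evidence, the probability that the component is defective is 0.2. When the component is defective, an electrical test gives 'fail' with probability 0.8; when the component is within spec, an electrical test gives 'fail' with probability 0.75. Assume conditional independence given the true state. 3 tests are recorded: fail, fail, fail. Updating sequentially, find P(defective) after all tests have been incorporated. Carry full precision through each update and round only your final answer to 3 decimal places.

0.233

Each posterior becomes the prior for the next update.
After 'fail': P(defective) = 0.8·0.2000 / (0.8·0.2000 + 0.75·0.8000) ≈ 0.2105
After 'fail': P(defective) = 0.8·0.2105 / (0.8·0.2105 + 0.75·0.7895) ≈ 0.2215
After 'fail': P(defective) = 0.8·0.2215 / (0.8·0.2215 + 0.75·0.7785) ≈ 0.2328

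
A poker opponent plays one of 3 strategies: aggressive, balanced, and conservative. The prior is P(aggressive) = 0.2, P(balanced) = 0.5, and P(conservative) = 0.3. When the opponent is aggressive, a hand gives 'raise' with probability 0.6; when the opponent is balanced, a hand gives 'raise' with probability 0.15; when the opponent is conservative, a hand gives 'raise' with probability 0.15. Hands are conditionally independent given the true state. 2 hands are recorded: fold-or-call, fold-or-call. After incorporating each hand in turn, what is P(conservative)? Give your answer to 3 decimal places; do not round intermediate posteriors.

After 'fold-or-call': normaliser = 0.4·0.2000 + 0.85·0.5000 + 0.85·0.3000; P(aggressive) ≈ 0.1053, P(balanced) ≈ 0.5592, P(conservative) ≈ 0.3355
After 'fold-or-call': normaliser = 0.4·0.1053 + 0.85·0.5592 + 0.85·0.3355; P(aggressive) ≈ 0.0525, P(balanced) ≈ 0.5922, P(conservative) ≈ 0.3553

0.355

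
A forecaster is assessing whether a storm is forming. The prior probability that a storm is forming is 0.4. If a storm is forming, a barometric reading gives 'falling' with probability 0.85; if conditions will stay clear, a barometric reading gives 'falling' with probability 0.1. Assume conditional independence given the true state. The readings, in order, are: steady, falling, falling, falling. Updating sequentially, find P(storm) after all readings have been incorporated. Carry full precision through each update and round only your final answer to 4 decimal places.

0.9856

After 'steady': P(storm) = 0.15·0.4000 / (0.15·0.4000 + 0.9·0.6000) ≈ 0.1000
After 'falling': P(storm) = 0.85·0.1000 / (0.85·0.1000 + 0.1·0.9000) ≈ 0.4857
After 'falling': P(storm) = 0.85·0.4857 / (0.85·0.4857 + 0.1·0.5143) ≈ 0.8892
After 'falling': P(storm) = 0.85·0.8892 / (0.85·0.8892 + 0.1·0.1108) ≈ 0.9856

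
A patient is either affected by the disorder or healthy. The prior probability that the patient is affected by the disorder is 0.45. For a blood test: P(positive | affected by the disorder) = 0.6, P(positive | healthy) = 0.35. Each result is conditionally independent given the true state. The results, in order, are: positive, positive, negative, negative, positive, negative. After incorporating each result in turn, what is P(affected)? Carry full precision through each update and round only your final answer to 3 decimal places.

0.490

After 'positive': P(affected) = 0.6·0.4500 / (0.6·0.4500 + 0.35·0.5500) ≈ 0.5838
After 'positive': P(affected) = 0.6·0.5838 / (0.6·0.5838 + 0.35·0.4162) ≈ 0.7063
After 'negative': P(affected) = 0.4·0.7063 / (0.4·0.7063 + 0.65·0.2937) ≈ 0.5967
After 'negative': P(affected) = 0.4·0.5967 / (0.4·0.5967 + 0.65·0.4033) ≈ 0.4766
After 'positive': P(affected) = 0.6·0.4766 / (0.6·0.4766 + 0.35·0.5234) ≈ 0.6095
After 'negative': P(affected) = 0.4·0.6095 / (0.4·0.6095 + 0.65·0.3905) ≈ 0.4900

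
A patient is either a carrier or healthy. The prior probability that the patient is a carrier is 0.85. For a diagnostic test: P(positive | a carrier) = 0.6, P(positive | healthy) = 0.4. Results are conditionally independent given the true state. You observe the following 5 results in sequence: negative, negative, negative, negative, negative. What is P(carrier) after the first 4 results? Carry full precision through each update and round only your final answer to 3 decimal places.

After 'negative': P(carrier) = 0.4·0.8500 / (0.4·0.8500 + 0.6·0.1500) ≈ 0.7907
After 'negative': P(carrier) = 0.4·0.7907 / (0.4·0.7907 + 0.6·0.2093) ≈ 0.7158
After 'negative': P(carrier) = 0.4·0.7158 / (0.4·0.7158 + 0.6·0.2842) ≈ 0.6267
After 'negative': P(carrier) = 0.4·0.6267 / (0.4·0.6267 + 0.6·0.3733) ≈ 0.5282

0.528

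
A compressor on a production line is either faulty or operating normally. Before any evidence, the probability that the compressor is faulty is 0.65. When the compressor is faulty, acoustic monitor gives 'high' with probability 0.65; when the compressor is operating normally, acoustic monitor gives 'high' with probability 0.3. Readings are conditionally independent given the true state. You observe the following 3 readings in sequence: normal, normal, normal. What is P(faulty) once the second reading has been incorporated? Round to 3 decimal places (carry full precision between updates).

Apply Bayes' rule sequentially, carrying P(faulty) forward.
After 'normal': P(faulty) = 0.35·0.6500 / (0.35·0.6500 + 0.7·0.3500) ≈ 0.4815
After 'normal': P(faulty) = 0.35·0.4815 / (0.35·0.4815 + 0.7·0.5185) ≈ 0.3171

0.317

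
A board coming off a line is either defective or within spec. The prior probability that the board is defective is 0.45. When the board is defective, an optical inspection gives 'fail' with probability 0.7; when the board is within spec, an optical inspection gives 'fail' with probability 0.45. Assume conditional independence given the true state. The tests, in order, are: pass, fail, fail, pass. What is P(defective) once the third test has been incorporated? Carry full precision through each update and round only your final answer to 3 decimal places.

0.519

After 'pass': P(defective) = 0.3·0.4500 / (0.3·0.4500 + 0.55·0.5500) ≈ 0.3086
After 'fail': P(defective) = 0.7·0.3086 / (0.7·0.3086 + 0.45·0.6914) ≈ 0.4098
After 'fail': P(defective) = 0.7·0.4098 / (0.7·0.4098 + 0.45·0.5902) ≈ 0.5192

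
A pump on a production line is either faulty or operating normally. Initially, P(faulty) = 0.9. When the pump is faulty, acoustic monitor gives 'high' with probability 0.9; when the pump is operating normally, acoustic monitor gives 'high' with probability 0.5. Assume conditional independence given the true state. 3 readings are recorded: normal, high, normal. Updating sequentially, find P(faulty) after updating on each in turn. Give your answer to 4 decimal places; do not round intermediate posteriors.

0.3932

After 'normal': P(faulty) = 0.1·0.9000 / (0.1·0.9000 + 0.5·0.1000) ≈ 0.6429
After 'high': P(faulty) = 0.9·0.6429 / (0.9·0.6429 + 0.5·0.3571) ≈ 0.7642
After 'normal': P(faulty) = 0.1·0.7642 / (0.1·0.7642 + 0.5·0.2358) ≈ 0.3932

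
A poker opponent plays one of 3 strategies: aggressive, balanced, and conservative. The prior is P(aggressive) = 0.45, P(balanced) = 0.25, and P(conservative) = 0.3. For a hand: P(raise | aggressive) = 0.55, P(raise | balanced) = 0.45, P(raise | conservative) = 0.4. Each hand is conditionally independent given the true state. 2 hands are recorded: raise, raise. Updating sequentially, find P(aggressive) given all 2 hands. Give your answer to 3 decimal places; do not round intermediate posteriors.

After 'raise': normaliser = 0.55·0.4500 + 0.45·0.2500 + 0.4·0.3000; P(aggressive) ≈ 0.5156, P(balanced) ≈ 0.2344, P(conservative) ≈ 0.2500
After 'raise': normaliser = 0.55·0.5156 + 0.45·0.2344 + 0.4·0.2500; P(aggressive) ≈ 0.5799, P(balanced) ≈ 0.2157, P(conservative) ≈ 0.2045

0.580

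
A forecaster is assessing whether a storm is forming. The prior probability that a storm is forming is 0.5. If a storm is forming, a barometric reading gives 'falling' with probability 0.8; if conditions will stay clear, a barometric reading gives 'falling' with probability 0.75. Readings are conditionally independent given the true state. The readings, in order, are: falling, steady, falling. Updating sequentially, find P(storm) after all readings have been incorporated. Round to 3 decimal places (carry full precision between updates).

0.477

Each posterior becomes the prior for the next update.
After 'falling': P(storm) = 0.8·0.5000 / (0.8·0.5000 + 0.75·0.5000) ≈ 0.5161
After 'steady': P(storm) = 0.2·0.5161 / (0.2·0.5161 + 0.25·0.4839) ≈ 0.4604
After 'falling': P(storm) = 0.8·0.4604 / (0.8·0.4604 + 0.75·0.5396) ≈ 0.4765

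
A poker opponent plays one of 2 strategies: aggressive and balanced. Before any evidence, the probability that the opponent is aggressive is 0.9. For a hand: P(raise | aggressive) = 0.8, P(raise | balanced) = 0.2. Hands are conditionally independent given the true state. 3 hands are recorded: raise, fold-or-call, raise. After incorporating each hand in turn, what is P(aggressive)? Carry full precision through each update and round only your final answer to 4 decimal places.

0.9730

After 'raise': P(aggressive) = 0.8·0.9000 / (0.8·0.9000 + 0.2·0.1000) ≈ 0.9730
After 'fold-or-call': P(aggressive) = 0.2·0.9730 / (0.2·0.9730 + 0.8·0.0270) ≈ 0.9000
After 'raise': P(aggressive) = 0.8·0.9000 / (0.8·0.9000 + 0.2·0.1000) ≈ 0.9730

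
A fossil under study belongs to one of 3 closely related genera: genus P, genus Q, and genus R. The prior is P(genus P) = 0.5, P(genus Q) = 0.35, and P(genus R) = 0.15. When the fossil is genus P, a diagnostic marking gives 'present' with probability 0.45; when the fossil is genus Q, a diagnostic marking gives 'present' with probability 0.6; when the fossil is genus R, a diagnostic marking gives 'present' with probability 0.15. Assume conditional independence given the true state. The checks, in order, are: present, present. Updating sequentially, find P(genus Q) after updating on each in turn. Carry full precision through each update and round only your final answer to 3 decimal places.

After 'present': normaliser = 0.45·0.5000 + 0.6·0.3500 + 0.15·0.1500; P(genus P) ≈ 0.4918, P(genus Q) ≈ 0.4590, P(genus R) ≈ 0.0492
After 'present': normaliser = 0.45·0.4918 + 0.6·0.4590 + 0.15·0.0492; P(genus P) ≈ 0.4390, P(genus Q) ≈ 0.5463, P(genus R) ≈ 0.0146

0.546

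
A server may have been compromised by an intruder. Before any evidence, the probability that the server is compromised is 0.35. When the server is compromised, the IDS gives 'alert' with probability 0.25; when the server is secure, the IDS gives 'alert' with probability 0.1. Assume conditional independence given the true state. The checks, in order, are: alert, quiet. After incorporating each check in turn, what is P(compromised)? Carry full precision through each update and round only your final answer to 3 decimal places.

After 'alert': P(compromised) = 0.25·0.3500 / (0.25·0.3500 + 0.1·0.6500) ≈ 0.5738
After 'quiet': P(compromised) = 0.75·0.5738 / (0.75·0.5738 + 0.9·0.4262) ≈ 0.5287

0.529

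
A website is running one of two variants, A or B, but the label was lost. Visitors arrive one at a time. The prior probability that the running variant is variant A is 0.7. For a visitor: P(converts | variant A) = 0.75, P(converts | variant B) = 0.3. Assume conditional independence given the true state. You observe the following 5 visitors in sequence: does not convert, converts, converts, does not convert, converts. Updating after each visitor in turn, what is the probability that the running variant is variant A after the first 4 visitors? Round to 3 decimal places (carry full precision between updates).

0.650

Apply Bayes' rule sequentially, carrying P(A) forward.
After 'does not convert': P(A) = 0.25·0.7000 / (0.25·0.7000 + 0.7·0.3000) ≈ 0.4545
After 'converts': P(A) = 0.75·0.4545 / (0.75·0.4545 + 0.3·0.5455) ≈ 0.6757
After 'converts': P(A) = 0.75·0.6757 / (0.75·0.6757 + 0.3·0.3243) ≈ 0.8389
After 'does not convert': P(A) = 0.25·0.8389 / (0.25·0.8389 + 0.7·0.1611) ≈ 0.6504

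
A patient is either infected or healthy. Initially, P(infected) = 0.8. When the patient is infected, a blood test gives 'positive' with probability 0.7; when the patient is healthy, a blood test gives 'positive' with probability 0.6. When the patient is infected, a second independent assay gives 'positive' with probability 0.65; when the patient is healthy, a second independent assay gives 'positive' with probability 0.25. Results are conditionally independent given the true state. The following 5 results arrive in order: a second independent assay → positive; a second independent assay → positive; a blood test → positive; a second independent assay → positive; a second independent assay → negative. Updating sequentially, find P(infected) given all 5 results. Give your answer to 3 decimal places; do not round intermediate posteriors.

0.975

After a second independent assay='positive': P(infected) = 0.65·0.8000 / (0.65·0.8000 + 0.25·0.2000) ≈ 0.9123
After a second independent assay='positive': P(infected) = 0.65·0.9123 / (0.65·0.9123 + 0.25·0.0877) ≈ 0.9643
After a blood test='positive': P(infected) = 0.7·0.9643 / (0.7·0.9643 + 0.6·0.0357) ≈ 0.9693
After a second independent assay='positive': P(infected) = 0.65·0.9693 / (0.65·0.9693 + 0.25·0.0307) ≈ 0.9880
After a second independent assay='negative': P(infected) = 0.35·0.9880 / (0.35·0.9880 + 0.75·0.0120) ≈ 0.9745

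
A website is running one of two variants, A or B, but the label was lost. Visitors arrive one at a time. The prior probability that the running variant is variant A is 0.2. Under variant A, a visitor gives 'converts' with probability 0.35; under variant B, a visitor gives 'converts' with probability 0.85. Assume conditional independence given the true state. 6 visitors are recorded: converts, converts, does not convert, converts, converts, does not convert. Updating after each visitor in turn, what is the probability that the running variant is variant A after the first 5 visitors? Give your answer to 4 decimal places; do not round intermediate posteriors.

0.0302

After 'converts': P(A) = 0.35·0.2000 / (0.35·0.2000 + 0.85·0.8000) ≈ 0.0933
After 'converts': P(A) = 0.35·0.0933 / (0.35·0.0933 + 0.85·0.9067) ≈ 0.0407
After 'does not convert': P(A) = 0.65·0.0407 / (0.65·0.0407 + 0.15·0.9593) ≈ 0.1552
After 'converts': P(A) = 0.35·0.1552 / (0.35·0.1552 + 0.85·0.8448) ≈ 0.0703
After 'converts': P(A) = 0.35·0.0703 / (0.35·0.0703 + 0.85·0.9297) ≈ 0.0302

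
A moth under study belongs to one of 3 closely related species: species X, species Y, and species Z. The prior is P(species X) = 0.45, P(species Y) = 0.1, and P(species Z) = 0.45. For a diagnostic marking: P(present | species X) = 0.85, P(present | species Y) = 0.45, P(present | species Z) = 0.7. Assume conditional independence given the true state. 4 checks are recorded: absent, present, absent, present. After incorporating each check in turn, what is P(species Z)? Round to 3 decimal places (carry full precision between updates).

After 'absent': normaliser = 0.15·0.4500 + 0.55·0.1000 + 0.3·0.4500; P(species X) ≈ 0.2621, P(species Y) ≈ 0.2136, P(species Z) ≈ 0.5243
After 'present': normaliser = 0.85·0.2621 + 0.45·0.2136 + 0.7·0.5243; P(species X) ≈ 0.3248, P(species Y) ≈ 0.1401, P(species Z) ≈ 0.5350
After 'absent': normaliser = 0.15·0.3248 + 0.55·0.1401 + 0.3·0.5350; P(species X) ≈ 0.1702, P(species Y) ≈ 0.2692, P(species Z) ≈ 0.5606
After 'present': normaliser = 0.85·0.1702 + 0.45·0.2692 + 0.7·0.5606; P(species X) ≈ 0.2198, P(species Y) ≈ 0.1840, P(species Z) ≈ 0.5962

0.596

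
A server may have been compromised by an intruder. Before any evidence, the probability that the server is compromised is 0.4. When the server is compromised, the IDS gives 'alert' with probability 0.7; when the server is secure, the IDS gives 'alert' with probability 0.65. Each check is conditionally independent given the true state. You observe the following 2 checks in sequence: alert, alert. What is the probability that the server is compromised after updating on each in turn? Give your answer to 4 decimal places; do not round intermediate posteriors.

After 'alert': P(compromised) = 0.7·0.4000 / (0.7·0.4000 + 0.65·0.6000) ≈ 0.4179
After 'alert': P(compromised) = 0.7·0.4179 / (0.7·0.4179 + 0.65·0.5821) ≈ 0.4360

0.4360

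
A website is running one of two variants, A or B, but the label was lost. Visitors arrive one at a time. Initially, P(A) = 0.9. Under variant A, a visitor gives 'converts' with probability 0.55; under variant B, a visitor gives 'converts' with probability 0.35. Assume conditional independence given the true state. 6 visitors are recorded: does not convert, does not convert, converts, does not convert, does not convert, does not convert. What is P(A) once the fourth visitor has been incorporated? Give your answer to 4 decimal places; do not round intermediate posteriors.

Apply Bayes' rule sequentially, carrying P(A) forward.
After 'does not convert': P(A) = 0.45·0.9000 / (0.45·0.9000 + 0.65·0.1000) ≈ 0.8617
After 'does not convert': P(A) = 0.45·0.8617 / (0.45·0.8617 + 0.65·0.1383) ≈ 0.8118
After 'converts': P(A) = 0.55·0.8118 / (0.55·0.8118 + 0.35·0.1882) ≈ 0.8714
After 'does not convert': P(A) = 0.45·0.8714 / (0.45·0.8714 + 0.65·0.1286) ≈ 0.8243

0.8243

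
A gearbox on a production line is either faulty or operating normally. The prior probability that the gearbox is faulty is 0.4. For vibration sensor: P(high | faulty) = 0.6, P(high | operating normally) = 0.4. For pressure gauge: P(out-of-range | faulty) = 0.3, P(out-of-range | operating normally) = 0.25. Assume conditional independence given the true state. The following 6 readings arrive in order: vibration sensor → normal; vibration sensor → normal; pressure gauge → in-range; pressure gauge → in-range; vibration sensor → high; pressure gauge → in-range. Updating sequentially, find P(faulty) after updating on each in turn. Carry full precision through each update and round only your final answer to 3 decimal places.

0.265

After vibration sensor='normal': P(faulty) = 0.4·0.4000 / (0.4·0.4000 + 0.6·0.6000) ≈ 0.3077
After vibration sensor='normal': P(faulty) = 0.4·0.3077 / (0.4·0.3077 + 0.6·0.6923) ≈ 0.2286
After pressure gauge='in-range': P(faulty) = 0.7·0.2286 / (0.7·0.2286 + 0.75·0.7714) ≈ 0.2166
After pressure gauge='in-range': P(faulty) = 0.7·0.2166 / (0.7·0.2166 + 0.75·0.7834) ≈ 0.2052
After vibration sensor='high': P(faulty) = 0.6·0.2052 / (0.6·0.2052 + 0.4·0.7948) ≈ 0.2791
After pressure gauge='in-range': P(faulty) = 0.7·0.2791 / (0.7·0.2791 + 0.75·0.7209) ≈ 0.2654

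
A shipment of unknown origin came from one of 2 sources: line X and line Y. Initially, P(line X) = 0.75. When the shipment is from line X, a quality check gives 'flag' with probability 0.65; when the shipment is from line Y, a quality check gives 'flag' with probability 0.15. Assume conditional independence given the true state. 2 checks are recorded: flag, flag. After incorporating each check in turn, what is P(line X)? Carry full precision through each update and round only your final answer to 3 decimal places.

After 'flag': P(line X) = 0.65·0.7500 / (0.65·0.7500 + 0.15·0.2500) ≈ 0.9286
After 'flag': P(line X) = 0.65·0.9286 / (0.65·0.9286 + 0.15·0.0714) ≈ 0.9826

0.983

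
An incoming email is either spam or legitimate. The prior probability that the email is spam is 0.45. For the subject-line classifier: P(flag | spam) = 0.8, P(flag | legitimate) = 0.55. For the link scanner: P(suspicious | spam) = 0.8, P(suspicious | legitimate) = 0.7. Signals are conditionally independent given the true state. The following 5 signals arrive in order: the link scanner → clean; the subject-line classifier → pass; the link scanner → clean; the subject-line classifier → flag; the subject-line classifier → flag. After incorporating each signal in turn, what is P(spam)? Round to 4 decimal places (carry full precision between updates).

After the link scanner='clean': P(spam) = 0.2·0.4500 / (0.2·0.4500 + 0.3·0.5500) ≈ 0.3529
After the subject-line classifier='pass': P(spam) = 0.2·0.3529 / (0.2·0.3529 + 0.45·0.6471) ≈ 0.1951
After the link scanner='clean': P(spam) = 0.2·0.1951 / (0.2·0.1951 + 0.3·0.8049) ≈ 0.1391
After the subject-line classifier='flag': P(spam) = 0.8·0.1391 / (0.8·0.1391 + 0.55·0.8609) ≈ 0.1903
After the subject-line classifier='flag': P(spam) = 0.8·0.1903 / (0.8·0.1903 + 0.55·0.8097) ≈ 0.2548

0.2548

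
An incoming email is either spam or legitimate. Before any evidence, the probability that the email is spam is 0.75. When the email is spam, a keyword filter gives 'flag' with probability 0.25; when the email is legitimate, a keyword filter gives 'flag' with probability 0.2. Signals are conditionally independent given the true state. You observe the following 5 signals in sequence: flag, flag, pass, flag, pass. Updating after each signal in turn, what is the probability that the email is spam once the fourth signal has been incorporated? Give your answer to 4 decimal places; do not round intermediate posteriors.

After 'flag': P(spam) = 0.25·0.7500 / (0.25·0.7500 + 0.2·0.2500) ≈ 0.7895
After 'flag': P(spam) = 0.25·0.7895 / (0.25·0.7895 + 0.2·0.2105) ≈ 0.8242
After 'pass': P(spam) = 0.75·0.8242 / (0.75·0.8242 + 0.8·0.1758) ≈ 0.8146
After 'flag': P(spam) = 0.25·0.8146 / (0.25·0.8146 + 0.2·0.1854) ≈ 0.8460

0.8460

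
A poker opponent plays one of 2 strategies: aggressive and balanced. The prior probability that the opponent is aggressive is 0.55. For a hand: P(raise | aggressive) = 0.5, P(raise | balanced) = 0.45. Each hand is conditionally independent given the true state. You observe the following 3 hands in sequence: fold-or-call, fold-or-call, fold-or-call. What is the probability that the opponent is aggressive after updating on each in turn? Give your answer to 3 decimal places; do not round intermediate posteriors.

0.479

After 'fold-or-call': P(aggressive) = 0.5·0.5500 / (0.5·0.5500 + 0.55·0.4500) ≈ 0.5263
After 'fold-or-call': P(aggressive) = 0.5·0.5263 / (0.5·0.5263 + 0.55·0.4737) ≈ 0.5025
After 'fold-or-call': P(aggressive) = 0.5·0.5025 / (0.5·0.5025 + 0.55·0.4975) ≈ 0.4787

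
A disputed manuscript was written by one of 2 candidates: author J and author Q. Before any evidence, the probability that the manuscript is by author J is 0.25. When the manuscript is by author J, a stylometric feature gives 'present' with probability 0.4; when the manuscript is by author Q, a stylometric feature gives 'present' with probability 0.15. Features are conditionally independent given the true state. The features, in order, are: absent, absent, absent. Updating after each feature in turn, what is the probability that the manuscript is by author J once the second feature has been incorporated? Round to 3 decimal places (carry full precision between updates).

0.142

After 'absent': P(author J) = 0.6·0.2500 / (0.6·0.2500 + 0.85·0.7500) ≈ 0.1905
After 'absent': P(author J) = 0.6·0.1905 / (0.6·0.1905 + 0.85·0.8095) ≈ 0.1424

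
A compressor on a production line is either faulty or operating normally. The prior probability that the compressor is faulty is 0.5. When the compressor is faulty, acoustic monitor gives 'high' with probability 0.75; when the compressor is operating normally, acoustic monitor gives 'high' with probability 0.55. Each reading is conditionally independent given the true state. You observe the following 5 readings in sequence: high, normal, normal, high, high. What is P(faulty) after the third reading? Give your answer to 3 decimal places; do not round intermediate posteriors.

Each posterior becomes the prior for the next update.
After 'high': P(faulty) = 0.75·0.5000 / (0.75·0.5000 + 0.55·0.5000) ≈ 0.5769
After 'normal': P(faulty) = 0.25·0.5769 / (0.25·0.5769 + 0.45·0.4231) ≈ 0.4310
After 'normal': P(faulty) = 0.25·0.4310 / (0.25·0.4310 + 0.45·0.5690) ≈ 0.2962

0.296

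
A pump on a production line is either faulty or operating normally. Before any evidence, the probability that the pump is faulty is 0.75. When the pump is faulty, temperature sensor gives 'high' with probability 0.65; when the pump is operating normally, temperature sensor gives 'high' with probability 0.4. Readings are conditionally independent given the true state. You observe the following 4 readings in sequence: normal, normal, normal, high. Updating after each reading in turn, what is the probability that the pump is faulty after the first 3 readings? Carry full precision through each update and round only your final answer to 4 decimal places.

0.3732

After 'normal': P(faulty) = 0.35·0.7500 / (0.35·0.7500 + 0.6·0.2500) ≈ 0.6364
After 'normal': P(faulty) = 0.35·0.6364 / (0.35·0.6364 + 0.6·0.3636) ≈ 0.5052
After 'normal': P(faulty) = 0.35·0.5052 / (0.35·0.5052 + 0.6·0.4948) ≈ 0.3732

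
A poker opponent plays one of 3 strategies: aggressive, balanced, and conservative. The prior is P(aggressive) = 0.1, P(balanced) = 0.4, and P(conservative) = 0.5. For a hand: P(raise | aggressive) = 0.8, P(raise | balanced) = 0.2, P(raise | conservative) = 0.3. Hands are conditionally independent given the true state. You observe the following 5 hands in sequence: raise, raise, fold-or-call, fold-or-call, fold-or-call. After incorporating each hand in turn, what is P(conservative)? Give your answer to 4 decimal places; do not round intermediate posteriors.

After 'raise': normaliser = 0.8·0.1000 + 0.2·0.4000 + 0.3·0.5000; P(aggressive) ≈ 0.2581, P(balanced) ≈ 0.2581, P(conservative) ≈ 0.4839
After 'raise': normaliser = 0.8·0.2581 + 0.2·0.2581 + 0.3·0.4839; P(aggressive) ≈ 0.5120, P(balanced) ≈ 0.1280, P(conservative) ≈ 0.3600
After 'fold-or-call': normaliser = 0.2·0.5120 + 0.8·0.1280 + 0.7·0.3600; P(aggressive) ≈ 0.2242, P(balanced) ≈ 0.2242, P(conservative) ≈ 0.5517
After 'fold-or-call': normaliser = 0.2·0.2242 + 0.8·0.2242 + 0.7·0.5517; P(aggressive) ≈ 0.0735, P(balanced) ≈ 0.2938, P(conservative) ≈ 0.6327
After 'fold-or-call': normaliser = 0.2·0.0735 + 0.8·0.2938 + 0.7·0.6327; P(aggressive) ≈ 0.0212, P(balanced) ≈ 0.3394, P(conservative) ≈ 0.6394

0.6394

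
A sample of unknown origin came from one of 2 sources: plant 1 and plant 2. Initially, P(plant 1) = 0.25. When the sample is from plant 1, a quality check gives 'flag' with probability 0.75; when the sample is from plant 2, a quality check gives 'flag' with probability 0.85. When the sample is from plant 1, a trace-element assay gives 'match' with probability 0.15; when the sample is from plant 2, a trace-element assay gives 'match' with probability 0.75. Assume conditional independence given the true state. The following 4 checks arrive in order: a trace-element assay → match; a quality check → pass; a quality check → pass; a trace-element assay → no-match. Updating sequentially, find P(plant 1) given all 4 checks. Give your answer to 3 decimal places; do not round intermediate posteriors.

0.386

After a trace-element assay='match': P(plant 1) = 0.15·0.2500 / (0.15·0.2500 + 0.75·0.7500) ≈ 0.0625
After a quality check='pass': P(plant 1) = 0.25·0.0625 / (0.25·0.0625 + 0.15·0.9375) ≈ 0.1000
After a quality check='pass': P(plant 1) = 0.25·0.1000 / (0.25·0.1000 + 0.15·0.9000) ≈ 0.1562
After a trace-element assay='no-match': P(plant 1) = 0.85·0.1562 / (0.85·0.1562 + 0.25·0.8438) ≈ 0.3864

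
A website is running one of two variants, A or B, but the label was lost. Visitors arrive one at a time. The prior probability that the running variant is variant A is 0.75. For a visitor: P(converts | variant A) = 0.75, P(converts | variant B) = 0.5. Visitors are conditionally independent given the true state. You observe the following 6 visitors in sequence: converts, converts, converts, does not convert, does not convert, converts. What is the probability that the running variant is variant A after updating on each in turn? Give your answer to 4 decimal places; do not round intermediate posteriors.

0.7915

After 'converts': P(A) = 0.75·0.7500 / (0.75·0.7500 + 0.5·0.2500) ≈ 0.8182
After 'converts': P(A) = 0.75·0.8182 / (0.75·0.8182 + 0.5·0.1818) ≈ 0.8710
After 'converts': P(A) = 0.75·0.8710 / (0.75·0.8710 + 0.5·0.1290) ≈ 0.9101
After 'does not convert': P(A) = 0.25·0.9101 / (0.25·0.9101 + 0.5·0.0899) ≈ 0.8351
After 'does not convert': P(A) = 0.25·0.8351 / (0.25·0.8351 + 0.5·0.1649) ≈ 0.7168
After 'converts': P(A) = 0.75·0.7168 / (0.75·0.7168 + 0.5·0.2832) ≈ 0.7915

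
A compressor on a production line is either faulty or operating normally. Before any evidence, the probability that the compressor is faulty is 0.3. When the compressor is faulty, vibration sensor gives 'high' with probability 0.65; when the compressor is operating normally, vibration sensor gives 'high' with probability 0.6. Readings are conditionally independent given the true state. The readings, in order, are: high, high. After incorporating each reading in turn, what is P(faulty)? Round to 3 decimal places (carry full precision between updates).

After 'high': P(faulty) = 0.65·0.3000 / (0.65·0.3000 + 0.6·0.7000) ≈ 0.3171
After 'high': P(faulty) = 0.65·0.3171 / (0.65·0.3171 + 0.6·0.6829) ≈ 0.3347

0.335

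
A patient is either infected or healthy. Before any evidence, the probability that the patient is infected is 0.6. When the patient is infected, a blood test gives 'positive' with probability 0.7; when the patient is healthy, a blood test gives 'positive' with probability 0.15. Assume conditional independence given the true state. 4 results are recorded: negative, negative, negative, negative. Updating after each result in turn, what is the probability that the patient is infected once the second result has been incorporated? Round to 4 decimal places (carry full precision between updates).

0.1574

After 'negative': P(infected) = 0.3·0.6000 / (0.3·0.6000 + 0.85·0.4000) ≈ 0.3462
After 'negative': P(infected) = 0.3·0.3462 / (0.3·0.3462 + 0.85·0.6538) ≈ 0.1574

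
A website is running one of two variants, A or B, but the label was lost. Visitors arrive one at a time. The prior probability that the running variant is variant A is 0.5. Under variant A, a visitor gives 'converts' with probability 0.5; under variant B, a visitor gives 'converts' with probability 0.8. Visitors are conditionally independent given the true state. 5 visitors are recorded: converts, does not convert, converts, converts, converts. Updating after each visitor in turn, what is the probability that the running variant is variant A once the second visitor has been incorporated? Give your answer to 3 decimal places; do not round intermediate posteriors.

After 'converts': P(A) = 0.5·0.5000 / (0.5·0.5000 + 0.8·0.5000) ≈ 0.3846
After 'does not convert': P(A) = 0.5·0.3846 / (0.5·0.3846 + 0.2·0.6154) ≈ 0.6098

0.610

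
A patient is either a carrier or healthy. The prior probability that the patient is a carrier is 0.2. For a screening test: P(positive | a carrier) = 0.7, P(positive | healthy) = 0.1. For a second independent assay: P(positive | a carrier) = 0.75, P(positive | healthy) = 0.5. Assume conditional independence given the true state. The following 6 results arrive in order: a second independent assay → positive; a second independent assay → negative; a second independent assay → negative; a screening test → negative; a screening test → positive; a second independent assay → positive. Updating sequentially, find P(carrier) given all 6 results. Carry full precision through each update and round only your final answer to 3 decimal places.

0.247

After a second independent assay='positive': P(carrier) = 0.75·0.2000 / (0.75·0.2000 + 0.5·0.8000) ≈ 0.2727
After a second independent assay='negative': P(carrier) = 0.25·0.2727 / (0.25·0.2727 + 0.5·0.7273) ≈ 0.1579
After a second independent assay='negative': P(carrier) = 0.25·0.1579 / (0.25·0.1579 + 0.5·0.8421) ≈ 0.0857
After a screening test='negative': P(carrier) = 0.3·0.0857 / (0.3·0.0857 + 0.9·0.9143) ≈ 0.0303
After a screening test='positive': P(carrier) = 0.7·0.0303 / (0.7·0.0303 + 0.1·0.9697) ≈ 0.1795
After a second independent assay='positive': P(carrier) = 0.75·0.1795 / (0.75·0.1795 + 0.5·0.8205) ≈ 0.2471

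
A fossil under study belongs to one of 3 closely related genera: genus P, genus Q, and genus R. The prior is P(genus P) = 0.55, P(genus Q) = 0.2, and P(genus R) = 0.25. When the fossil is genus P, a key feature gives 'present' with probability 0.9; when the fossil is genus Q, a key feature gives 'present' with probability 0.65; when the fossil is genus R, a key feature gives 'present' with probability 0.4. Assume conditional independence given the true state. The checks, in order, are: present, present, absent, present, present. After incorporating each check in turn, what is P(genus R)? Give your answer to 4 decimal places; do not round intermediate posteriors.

Each posterior becomes the prior for the next update.
After 'present': normaliser = 0.9·0.5500 + 0.65·0.2000 + 0.4·0.2500; P(genus P) ≈ 0.6828, P(genus Q) ≈ 0.1793, P(genus R) ≈ 0.1379
After 'present': normaliser = 0.9·0.6828 + 0.65·0.1793 + 0.4·0.1379; P(genus P) ≈ 0.7816, P(genus Q) ≈ 0.1482, P(genus R) ≈ 0.0702
After 'absent': normaliser = 0.1·0.7816 + 0.35·0.1482 + 0.6·0.0702; P(genus P) ≈ 0.4540, P(genus Q) ≈ 0.3014, P(genus R) ≈ 0.2446
After 'present': normaliser = 0.9·0.4540 + 0.65·0.3014 + 0.4·0.2446; P(genus P) ≈ 0.5818, P(genus Q) ≈ 0.2789, P(genus R) ≈ 0.1393
After 'present': normaliser = 0.9·0.5818 + 0.65·0.2789 + 0.4·0.1393; P(genus P) ≈ 0.6884, P(genus Q) ≈ 0.2384, P(genus R) ≈ 0.0733

0.0733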